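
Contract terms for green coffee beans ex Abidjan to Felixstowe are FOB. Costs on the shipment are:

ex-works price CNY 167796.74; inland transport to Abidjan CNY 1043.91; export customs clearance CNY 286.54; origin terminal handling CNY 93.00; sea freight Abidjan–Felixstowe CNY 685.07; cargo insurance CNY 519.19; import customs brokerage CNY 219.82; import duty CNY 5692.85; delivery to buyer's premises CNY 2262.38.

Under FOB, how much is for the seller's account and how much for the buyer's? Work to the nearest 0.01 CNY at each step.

FOB: the seller bears costs until goods are on board at the origin port; the buyer bears freight, insurance and all costs thereafter.
Seller's account: goods 167796.74 + inland to port 1043.91 + export clearance 286.54 + origin terminal 93.00 = 169220.19
Buyer's account: freight 685.07 + insurance 519.19 + brokerage 219.82 + duty 5692.85 + delivery 2262.38 = 9379.31

Seller: CNY 169220.19; buyer: CNY 9379.31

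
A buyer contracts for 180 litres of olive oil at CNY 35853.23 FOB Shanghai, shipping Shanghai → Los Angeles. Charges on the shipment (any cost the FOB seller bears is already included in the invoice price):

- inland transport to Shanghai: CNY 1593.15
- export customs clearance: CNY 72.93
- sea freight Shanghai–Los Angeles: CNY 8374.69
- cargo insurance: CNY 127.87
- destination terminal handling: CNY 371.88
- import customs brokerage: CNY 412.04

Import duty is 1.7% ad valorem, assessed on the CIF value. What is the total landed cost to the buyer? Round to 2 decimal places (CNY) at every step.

FOB: the seller bears costs until goods are on board at the origin port; the buyer bears freight, insurance and all costs thereafter.
Already in the invoice (seller's account under FOB): inland to port, export clearance — exclude.
CIF value = FOB price + freight + insurance = 35853.23 + 8374.69 + 127.87 = 44355.79
Import duty = 44355.79 × 1.7% = 754.05
Buyer bears: freight 8374.69 + insurance 127.87 + destination terminal 371.88 + brokerage 412.04 + duty 754.05 = 10040.53
Landed cost = invoice 35853.23 + 10040.53 = 45893.76

Total landed cost: CNY 45893.76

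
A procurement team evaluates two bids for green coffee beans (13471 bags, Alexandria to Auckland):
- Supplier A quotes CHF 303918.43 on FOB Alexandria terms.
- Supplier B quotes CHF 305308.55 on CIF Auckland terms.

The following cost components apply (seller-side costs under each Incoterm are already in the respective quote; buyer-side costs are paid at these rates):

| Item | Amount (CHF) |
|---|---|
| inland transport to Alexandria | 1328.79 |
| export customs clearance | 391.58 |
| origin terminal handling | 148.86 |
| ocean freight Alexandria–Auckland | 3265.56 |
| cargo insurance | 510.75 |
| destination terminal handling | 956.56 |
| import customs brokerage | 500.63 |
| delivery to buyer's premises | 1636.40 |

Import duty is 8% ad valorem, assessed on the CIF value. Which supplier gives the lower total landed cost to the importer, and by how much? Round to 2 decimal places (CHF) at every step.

Supplier B is cheaper by CHF 2577.09

Supplier A (FOB):
CIF value = FOB price + freight + insurance = 303918.43 + 3265.56 + 510.75 = 307694.74
Import duty = 307694.74 × 8% = 24615.58
Buyer bears (A): 3265.56 + 510.75 + 956.56 + 500.63 + 1636.40 = 6869.90
Landed cost (A) = invoice 303918.43 + 6869.90 + duty 24615.58 = 335403.91
Supplier B (CIF):
The CIF price already equals the CIF value: 305308.55
Import duty = 305308.55 × 8% = 24424.68
Buyer bears (B): 956.56 + 500.63 + 1636.40 = 3093.59
Landed cost (B) = invoice 305308.55 + 3093.59 + duty 24424.68 = 332826.82
Difference = |335403.91 − 332826.82| = 2577.09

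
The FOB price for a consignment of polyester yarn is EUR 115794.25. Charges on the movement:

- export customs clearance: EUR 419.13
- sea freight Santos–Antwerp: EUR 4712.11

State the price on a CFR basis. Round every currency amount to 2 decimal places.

CFR price: EUR 120506.36

Not relevant to the conversion: export clearance — on the seller under both FOB and CFR; already in the FOB price and stays in the CFR price.
From FOB to CFR, the seller additionally bears: freight.
CFR price = 115794.25 + 4712.11 = 120506.36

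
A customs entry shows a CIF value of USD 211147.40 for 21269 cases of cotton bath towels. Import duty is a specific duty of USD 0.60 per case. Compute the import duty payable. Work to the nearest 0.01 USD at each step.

Import duty: USD 12761.40

Import duty = 21269 × 0.60 = 12761.40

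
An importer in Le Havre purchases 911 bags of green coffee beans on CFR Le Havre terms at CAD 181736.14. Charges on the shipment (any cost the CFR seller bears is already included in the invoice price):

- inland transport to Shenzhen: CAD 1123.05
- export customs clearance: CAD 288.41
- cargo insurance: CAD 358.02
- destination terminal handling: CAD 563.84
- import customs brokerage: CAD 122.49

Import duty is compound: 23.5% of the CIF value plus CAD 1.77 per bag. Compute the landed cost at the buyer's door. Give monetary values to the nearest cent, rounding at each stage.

CFR: the seller pays costs through ocean freight to the destination port, but not insurance.
Already in the invoice (seller's account under CFR): inland to port, export clearance — exclude.
CIF value = CFR price + insurance = 181736.14 + 358.02 = 182094.16
Ad valorem component: 182094.16 × 23.5% = 42792.13
Specific component: 911 × 1.77 = 1612.47
Import duty = 42792.13 + 1612.47 = 44404.60
Buyer bears: insurance 358.02 + destination terminal 563.84 + brokerage 122.49 + duty 44404.60 = 45448.95
Landed cost = invoice 181736.14 + 45448.95 = 227185.09

Total landed cost: CAD 227185.09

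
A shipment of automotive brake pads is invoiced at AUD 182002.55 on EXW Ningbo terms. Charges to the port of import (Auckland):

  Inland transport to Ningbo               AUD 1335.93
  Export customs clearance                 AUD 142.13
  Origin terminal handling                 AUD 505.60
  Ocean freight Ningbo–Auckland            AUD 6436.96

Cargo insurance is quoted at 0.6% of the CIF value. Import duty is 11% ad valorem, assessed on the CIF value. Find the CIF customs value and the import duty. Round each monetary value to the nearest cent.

Let C be the CIF value. C = EXW price + pre-shipment costs + freight + 0.6% × C
C − 0.6% × C = 182002.55 + 1335.93 + 142.13 + 505.60 + 6436.96
0.994 × C = 190423.17
C = 190423.17 / 0.994 = 191572.61
Insurance premium = 0.6% × 191572.61 = 1149.44
Import duty = 191572.61 × 11% = 21072.99

CIF value: AUD 191572.61; import duty: AUD 21072.99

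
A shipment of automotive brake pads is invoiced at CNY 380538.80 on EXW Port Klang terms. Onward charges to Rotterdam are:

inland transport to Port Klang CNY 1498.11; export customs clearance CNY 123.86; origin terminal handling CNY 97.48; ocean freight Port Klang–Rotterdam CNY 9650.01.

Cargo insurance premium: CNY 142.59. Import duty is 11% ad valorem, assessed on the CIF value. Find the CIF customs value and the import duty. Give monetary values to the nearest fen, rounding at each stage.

CIF value: CNY 392050.85; import duty: CNY 43125.59

CIF = EXW price + pre-shipment costs + freight + insurance
CIF = 380538.80 + 1498.11 + 123.86 + 97.48 + 9650.01 + 142.59 = 392050.85
Import duty = 392050.85 × 11% = 43125.59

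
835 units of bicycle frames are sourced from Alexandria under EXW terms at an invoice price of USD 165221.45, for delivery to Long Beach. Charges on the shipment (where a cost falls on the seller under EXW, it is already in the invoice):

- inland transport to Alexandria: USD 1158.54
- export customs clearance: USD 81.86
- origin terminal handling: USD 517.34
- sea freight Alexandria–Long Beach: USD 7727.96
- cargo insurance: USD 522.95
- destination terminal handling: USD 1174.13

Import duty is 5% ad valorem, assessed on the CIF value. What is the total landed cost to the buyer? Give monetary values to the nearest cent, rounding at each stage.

Total landed cost: USD 185165.74

EXW: the seller makes goods available at their premises; the buyer bears all onward costs.
CIF value = EXW price + inland to port + export clearance + origin terminal + freight + insurance = 165221.45 + 1158.54 + 81.86 + 517.34 + 7727.96 + 522.95 = 175230.10
Import duty = 175230.10 × 5% = 8761.51
Buyer bears: inland to port 1158.54 + export clearance 81.86 + origin terminal 517.34 + freight 7727.96 + insurance 522.95 + destination terminal 1174.13 + duty 8761.51 = 19944.29
Landed cost = invoice 165221.45 + 19944.29 = 185165.74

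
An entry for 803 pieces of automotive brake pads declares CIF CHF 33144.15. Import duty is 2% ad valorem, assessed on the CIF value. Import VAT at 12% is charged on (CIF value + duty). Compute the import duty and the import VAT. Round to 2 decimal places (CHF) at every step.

Import duty = 33144.15 × 2% = 662.88
VAT base = CIF + duty = 33144.15 + 662.88 = 33807.03
Import VAT = 33807.03 × 12% = 4056.84

Import duty: CHF 662.88; import VAT: CHF 4056.84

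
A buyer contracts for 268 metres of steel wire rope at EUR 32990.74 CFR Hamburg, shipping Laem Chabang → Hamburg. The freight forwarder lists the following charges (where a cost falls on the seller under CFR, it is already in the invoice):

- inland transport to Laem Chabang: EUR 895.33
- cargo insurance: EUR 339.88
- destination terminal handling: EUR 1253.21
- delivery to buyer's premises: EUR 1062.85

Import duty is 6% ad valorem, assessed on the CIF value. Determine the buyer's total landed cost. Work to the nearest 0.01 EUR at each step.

CFR: the seller pays costs through ocean freight to the destination port, but not insurance.
Already in the invoice (seller's account under CFR): inland to port — exclude.
CIF value = CFR price + insurance = 32990.74 + 339.88 = 33330.62
Import duty = 33330.62 × 6% = 1999.84
Buyer bears: insurance 339.88 + destination terminal 1253.21 + delivery 1062.85 + duty 1999.84 = 4655.78
Landed cost = invoice 32990.74 + 4655.78 = 37646.52

Total landed cost: EUR 37646.52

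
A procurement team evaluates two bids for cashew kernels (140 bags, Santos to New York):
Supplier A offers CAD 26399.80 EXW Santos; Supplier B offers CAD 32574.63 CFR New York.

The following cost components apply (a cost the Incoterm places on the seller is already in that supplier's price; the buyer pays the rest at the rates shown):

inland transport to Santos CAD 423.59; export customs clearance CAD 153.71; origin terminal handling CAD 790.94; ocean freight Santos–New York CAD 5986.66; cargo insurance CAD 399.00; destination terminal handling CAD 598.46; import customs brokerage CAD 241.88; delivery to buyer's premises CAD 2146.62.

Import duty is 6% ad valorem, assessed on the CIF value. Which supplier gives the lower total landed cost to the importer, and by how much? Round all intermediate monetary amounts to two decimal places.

Supplier B is cheaper by CAD 1250.87

Supplier A (EXW):
CIF value = EXW price + inland to port + export clearance + origin terminal + freight + insurance = 26399.80 + 423.59 + 153.71 + 790.94 + 5986.66 + 399.00 = 34153.70
Import duty = 34153.70 × 6% = 2049.22
Buyer bears (A): 423.59 + 153.71 + 790.94 + 5986.66 + 399.00 + 598.46 + 241.88 + 2146.62 = 10740.86
Landed cost (A) = invoice 26399.80 + 10740.86 + duty 2049.22 = 39189.88
Supplier B (CFR):
CIF value = CFR price + insurance = 32574.63 + 399.00 = 32973.63
Import duty = 32973.63 × 6% = 1978.42
Buyer bears (B): 399.00 + 598.46 + 241.88 + 2146.62 = 3385.96
Landed cost (B) = invoice 32574.63 + 3385.96 + duty 1978.42 = 37939.01
Difference = |39189.88 − 37939.01| = 1250.87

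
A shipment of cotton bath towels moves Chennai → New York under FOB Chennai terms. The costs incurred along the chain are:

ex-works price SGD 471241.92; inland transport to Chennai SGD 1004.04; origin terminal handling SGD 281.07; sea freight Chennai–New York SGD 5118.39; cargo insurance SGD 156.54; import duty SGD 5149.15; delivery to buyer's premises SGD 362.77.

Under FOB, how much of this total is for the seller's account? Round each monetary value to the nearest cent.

Seller's account: SGD 472527.03

FOB: the seller bears costs until goods are on board at the origin port; the buyer bears freight, insurance and all costs thereafter.
Seller's account: goods 471241.92 + inland to port 1004.04 + origin terminal 281.07 = 472527.03
Buyer's account: freight 5118.39 + insurance 156.54 + duty 5149.15 + delivery 362.77 = 10786.85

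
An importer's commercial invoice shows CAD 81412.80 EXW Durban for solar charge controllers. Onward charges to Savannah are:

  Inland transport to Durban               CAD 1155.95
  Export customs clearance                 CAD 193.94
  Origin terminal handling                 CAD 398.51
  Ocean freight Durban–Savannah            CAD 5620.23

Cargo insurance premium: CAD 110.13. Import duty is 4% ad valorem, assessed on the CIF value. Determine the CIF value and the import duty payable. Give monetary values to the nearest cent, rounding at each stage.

CIF value: CAD 88891.56; import duty: CAD 3555.66

CIF = EXW price + pre-shipment costs + freight + insurance
CIF = 81412.80 + 1155.95 + 193.94 + 398.51 + 5620.23 + 110.13 = 88891.56
Import duty = 88891.56 × 4% = 3555.66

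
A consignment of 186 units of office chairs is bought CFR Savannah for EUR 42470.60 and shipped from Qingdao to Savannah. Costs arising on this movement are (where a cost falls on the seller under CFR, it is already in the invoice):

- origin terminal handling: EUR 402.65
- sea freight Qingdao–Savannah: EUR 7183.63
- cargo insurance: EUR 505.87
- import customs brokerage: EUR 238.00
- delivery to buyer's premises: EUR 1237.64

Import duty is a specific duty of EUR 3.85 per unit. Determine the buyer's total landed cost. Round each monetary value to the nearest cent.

Total landed cost: EUR 45168.21

CFR: the seller pays costs through ocean freight to the destination port, but not insurance.
Already in the invoice (seller's account under CFR): origin terminal, freight — exclude.
CIF value = CFR price + insurance = 42470.60 + 505.87 = 42976.47
Import duty = 186 × 3.85 = 716.10
Buyer bears: insurance 505.87 + brokerage 238.00 + delivery 1237.64 + duty 716.10 = 2697.61
Landed cost = invoice 42470.60 + 2697.61 = 45168.21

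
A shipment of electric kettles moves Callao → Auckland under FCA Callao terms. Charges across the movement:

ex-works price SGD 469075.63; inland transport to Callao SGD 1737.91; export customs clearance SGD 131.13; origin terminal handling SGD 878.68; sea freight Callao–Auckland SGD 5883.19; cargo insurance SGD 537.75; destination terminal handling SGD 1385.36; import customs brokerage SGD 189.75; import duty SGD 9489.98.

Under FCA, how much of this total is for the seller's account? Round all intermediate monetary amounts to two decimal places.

FCA: the seller delivers export-cleared goods to the carrier; the buyer bears costs from that point.
Seller's account: goods 469075.63 + inland to port 1737.91 + export clearance 131.13 = 470944.67
Buyer's account: origin terminal 878.68 + freight 5883.19 + insurance 537.75 + destination terminal 1385.36 + brokerage 189.75 + duty 9489.98 = 18364.71

Seller's account: SGD 470944.67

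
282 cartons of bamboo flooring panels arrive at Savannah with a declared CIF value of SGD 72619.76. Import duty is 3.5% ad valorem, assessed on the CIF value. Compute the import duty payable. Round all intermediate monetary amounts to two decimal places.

Import duty = 72619.76 × 3.5% = 2541.69

Import duty: SGD 2541.69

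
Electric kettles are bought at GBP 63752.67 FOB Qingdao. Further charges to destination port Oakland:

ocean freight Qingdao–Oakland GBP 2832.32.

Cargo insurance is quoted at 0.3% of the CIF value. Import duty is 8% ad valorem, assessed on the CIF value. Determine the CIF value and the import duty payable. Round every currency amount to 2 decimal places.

CIF value: GBP 66785.35; import duty: GBP 5342.83

Let C be the CIF value. C = FOB price + freight + 0.3% × C
C − 0.3% × C = 63752.67 + 2832.32
0.997 × C = 66584.99
C = 66584.99 / 0.997 = 66785.35
Insurance premium = 0.3% × 66785.35 = 200.36
Import duty = 66785.35 × 8% = 5342.83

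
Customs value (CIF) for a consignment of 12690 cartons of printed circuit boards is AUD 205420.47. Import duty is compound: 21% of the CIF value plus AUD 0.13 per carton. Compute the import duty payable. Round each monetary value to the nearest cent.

Import duty: AUD 44788.00

Ad valorem component: 205420.47 × 21% = 43138.30
Specific component: 12690 × 0.13 = 1649.70
Import duty = 43138.30 + 1649.70 = 44788.00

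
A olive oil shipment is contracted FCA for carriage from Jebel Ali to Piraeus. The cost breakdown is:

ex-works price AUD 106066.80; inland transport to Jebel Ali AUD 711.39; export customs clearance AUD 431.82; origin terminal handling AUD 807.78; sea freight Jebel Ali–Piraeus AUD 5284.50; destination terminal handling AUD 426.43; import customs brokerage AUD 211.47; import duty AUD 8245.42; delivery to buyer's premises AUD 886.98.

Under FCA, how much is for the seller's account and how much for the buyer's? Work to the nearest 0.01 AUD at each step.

Seller: AUD 107210.01; buyer: AUD 15862.58

FCA: the seller delivers export-cleared goods to the carrier; the buyer bears costs from that point.
Seller's account: goods 106066.80 + inland to port 711.39 + export clearance 431.82 = 107210.01
Buyer's account: origin terminal 807.78 + freight 5284.50 + destination terminal 426.43 + brokerage 211.47 + duty 8245.42 + delivery 886.98 = 15862.58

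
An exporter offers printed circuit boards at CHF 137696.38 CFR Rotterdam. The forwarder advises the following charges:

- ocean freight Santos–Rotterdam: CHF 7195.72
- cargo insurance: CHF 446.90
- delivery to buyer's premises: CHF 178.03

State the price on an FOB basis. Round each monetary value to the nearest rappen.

Not relevant to the conversion: delivery, insurance — on the buyer under both terms; not part of either seller's price.
From CFR to FOB, the seller no longer bears: freight.
FOB price = 137696.38 − 7195.72 = 130500.66

FOB price: CHF 130500.66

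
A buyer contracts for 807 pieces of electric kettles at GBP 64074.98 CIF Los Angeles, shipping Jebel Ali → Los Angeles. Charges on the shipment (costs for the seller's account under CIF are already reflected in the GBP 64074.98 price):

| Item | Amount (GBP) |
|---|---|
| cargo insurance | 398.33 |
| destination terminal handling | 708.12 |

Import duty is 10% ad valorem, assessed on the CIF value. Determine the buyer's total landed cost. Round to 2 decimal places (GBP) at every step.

Total landed cost: GBP 71190.60

CIF: the seller pays costs through ocean freight and marine insurance to the destination port.
Already in the invoice (seller's account under CIF): insurance — exclude.
The CIF price already equals the CIF value: 64074.98
Import duty = 64074.98 × 10% = 6407.50
Buyer bears: destination terminal 708.12 + duty 6407.50 = 7115.62
Landed cost = invoice 64074.98 + 7115.62 = 71190.60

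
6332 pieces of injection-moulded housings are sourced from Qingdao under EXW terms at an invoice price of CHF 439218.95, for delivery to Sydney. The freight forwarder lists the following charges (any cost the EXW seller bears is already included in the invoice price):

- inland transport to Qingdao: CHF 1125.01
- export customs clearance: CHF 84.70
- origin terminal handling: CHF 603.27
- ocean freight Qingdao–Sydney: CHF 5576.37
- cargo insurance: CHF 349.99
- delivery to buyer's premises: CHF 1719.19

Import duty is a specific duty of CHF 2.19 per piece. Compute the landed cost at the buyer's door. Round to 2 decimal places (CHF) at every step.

Total landed cost: CHF 462544.56

EXW: the seller makes goods available at their premises; the buyer bears all onward costs.
CIF value = EXW price + inland to port + export clearance + origin terminal + freight + insurance = 439218.95 + 1125.01 + 84.70 + 603.27 + 5576.37 + 349.99 = 446958.29
Import duty = 6332 × 2.19 = 13867.08
Buyer bears: inland to port 1125.01 + export clearance 84.70 + origin terminal 603.27 + freight 5576.37 + insurance 349.99 + delivery 1719.19 + duty 13867.08 = 23325.61
Landed cost = invoice 439218.95 + 23325.61 = 462544.56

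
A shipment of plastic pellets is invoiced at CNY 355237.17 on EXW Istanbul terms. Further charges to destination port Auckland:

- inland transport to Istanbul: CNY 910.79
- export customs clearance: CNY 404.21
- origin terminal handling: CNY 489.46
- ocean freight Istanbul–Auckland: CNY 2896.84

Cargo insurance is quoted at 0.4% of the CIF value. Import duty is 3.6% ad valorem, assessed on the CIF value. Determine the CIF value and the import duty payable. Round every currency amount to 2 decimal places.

CIF value: CNY 361384.01; import duty: CNY 13009.82

Let C be the CIF value. C = EXW price + pre-shipment costs + freight + 0.4% × C
C − 0.4% × C = 355237.17 + 910.79 + 404.21 + 489.46 + 2896.84
0.996 × C = 359938.47
C = 359938.47 / 0.996 = 361384.01
Insurance premium = 0.4% × 361384.01 = 1445.54
Import duty = 361384.01 × 3.6% = 13009.82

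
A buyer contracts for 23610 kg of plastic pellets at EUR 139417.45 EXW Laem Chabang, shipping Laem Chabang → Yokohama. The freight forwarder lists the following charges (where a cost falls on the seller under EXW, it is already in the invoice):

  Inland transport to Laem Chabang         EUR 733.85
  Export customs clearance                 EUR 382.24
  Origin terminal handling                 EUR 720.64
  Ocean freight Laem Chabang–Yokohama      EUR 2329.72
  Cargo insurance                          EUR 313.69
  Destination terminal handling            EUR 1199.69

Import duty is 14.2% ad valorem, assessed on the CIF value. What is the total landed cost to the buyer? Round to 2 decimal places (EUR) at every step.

EXW: the seller makes goods available at their premises; the buyer bears all onward costs.
CIF value = EXW price + inland to port + export clearance + origin terminal + freight + insurance = 139417.45 + 733.85 + 382.24 + 720.64 + 2329.72 + 313.69 = 143897.59
Import duty = 143897.59 × 14.2% = 20433.46
Buyer bears: inland to port 733.85 + export clearance 382.24 + origin terminal 720.64 + freight 2329.72 + insurance 313.69 + destination terminal 1199.69 + duty 20433.46 = 26113.29
Landed cost = invoice 139417.45 + 26113.29 = 165530.74

Total landed cost: EUR 165530.74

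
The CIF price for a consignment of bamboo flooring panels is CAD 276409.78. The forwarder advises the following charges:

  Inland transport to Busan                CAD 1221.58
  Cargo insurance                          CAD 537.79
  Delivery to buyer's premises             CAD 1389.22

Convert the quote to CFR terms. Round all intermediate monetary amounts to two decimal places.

CFR price: CAD 275871.99

Not relevant to the conversion: inland to port — on the seller under both CIF and CFR; already in the CIF price and stays in the CFR price. delivery — on the buyer under both terms; not part of either seller's price.
From CIF to CFR, the seller no longer bears: insurance.
CFR price = 276409.78 − 537.79 = 275871.99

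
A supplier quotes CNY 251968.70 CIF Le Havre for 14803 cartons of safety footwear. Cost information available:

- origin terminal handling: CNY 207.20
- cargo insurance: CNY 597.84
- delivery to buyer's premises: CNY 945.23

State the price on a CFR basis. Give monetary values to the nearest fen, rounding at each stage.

CFR price: CNY 251370.86

Not relevant to the conversion: origin terminal — on the seller under both CIF and CFR; already in the CIF price and stays in the CFR price. delivery — on the buyer under both terms; not part of either seller's price.
From CIF to CFR, the seller no longer bears: insurance.
CFR price = 251968.70 − 597.84 = 251370.86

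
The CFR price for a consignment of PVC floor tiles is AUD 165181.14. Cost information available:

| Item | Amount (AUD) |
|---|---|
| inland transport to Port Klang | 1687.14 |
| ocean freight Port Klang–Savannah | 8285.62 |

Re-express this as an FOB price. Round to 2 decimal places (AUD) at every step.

FOB price: AUD 156895.52

Not relevant to the conversion: inland to port — on the seller under both CFR and FOB; already in the CFR price and stays in the FOB price.
From CFR to FOB, the seller no longer bears: freight.
FOB price = 165181.14 − 8285.62 = 156895.52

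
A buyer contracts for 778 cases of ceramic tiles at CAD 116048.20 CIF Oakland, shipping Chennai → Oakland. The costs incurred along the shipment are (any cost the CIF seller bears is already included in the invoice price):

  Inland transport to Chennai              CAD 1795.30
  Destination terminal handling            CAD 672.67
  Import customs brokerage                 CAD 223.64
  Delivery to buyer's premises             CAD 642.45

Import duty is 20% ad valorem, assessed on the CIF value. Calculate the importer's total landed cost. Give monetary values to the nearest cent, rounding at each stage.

CIF: the seller pays costs through ocean freight and marine insurance to the destination port.
Already in the invoice (seller's account under CIF): inland to port — exclude.
The CIF price already equals the CIF value: 116048.20
Import duty = 116048.20 × 20% = 23209.64
Buyer bears: destination terminal 672.67 + brokerage 223.64 + delivery 642.45 + duty 23209.64 = 24748.40
Landed cost = invoice 116048.20 + 24748.40 = 140796.60

Total landed cost: CAD 140796.60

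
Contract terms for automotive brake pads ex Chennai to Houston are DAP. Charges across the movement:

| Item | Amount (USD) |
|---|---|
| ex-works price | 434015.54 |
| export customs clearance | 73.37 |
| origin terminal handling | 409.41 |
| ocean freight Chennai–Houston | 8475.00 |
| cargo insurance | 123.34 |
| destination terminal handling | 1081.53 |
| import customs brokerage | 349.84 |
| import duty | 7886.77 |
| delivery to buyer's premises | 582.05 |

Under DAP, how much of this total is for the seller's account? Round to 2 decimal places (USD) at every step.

DAP: the seller bears all costs to the named destination except import duty and clearance.
Seller's account: goods 434015.54 + export clearance 73.37 + origin terminal 409.41 + freight 8475.00 + insurance 123.34 + destination terminal 1081.53 + delivery 582.05 = 444760.24
Buyer's account: brokerage 349.84 + duty 7886.77 = 8236.61

Seller's account: USD 444760.24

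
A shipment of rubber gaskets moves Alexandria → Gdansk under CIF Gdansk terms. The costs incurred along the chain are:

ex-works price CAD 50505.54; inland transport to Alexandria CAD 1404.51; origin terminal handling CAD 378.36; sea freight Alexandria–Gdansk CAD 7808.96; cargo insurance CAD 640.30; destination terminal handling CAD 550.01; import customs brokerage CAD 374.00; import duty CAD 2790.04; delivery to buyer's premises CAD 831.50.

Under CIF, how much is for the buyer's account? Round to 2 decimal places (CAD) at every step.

CIF: the seller pays costs through ocean freight and marine insurance to the destination port.
Seller's account: goods 50505.54 + inland to port 1404.51 + origin terminal 378.36 + freight 7808.96 + insurance 640.30 = 60737.67
Buyer's account: destination terminal 550.01 + brokerage 374.00 + duty 2790.04 + delivery 831.50 = 4545.55

Buyer's account: CAD 4545.55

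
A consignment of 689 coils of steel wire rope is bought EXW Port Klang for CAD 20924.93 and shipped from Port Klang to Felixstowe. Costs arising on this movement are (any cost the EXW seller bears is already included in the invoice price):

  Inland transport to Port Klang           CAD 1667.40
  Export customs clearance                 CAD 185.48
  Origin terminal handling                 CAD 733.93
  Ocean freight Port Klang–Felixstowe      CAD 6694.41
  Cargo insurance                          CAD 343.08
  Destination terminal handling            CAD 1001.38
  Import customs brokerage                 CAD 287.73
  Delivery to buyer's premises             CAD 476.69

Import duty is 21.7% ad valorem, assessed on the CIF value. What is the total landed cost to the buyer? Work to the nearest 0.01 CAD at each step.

EXW: the seller makes goods available at their premises; the buyer bears all onward costs.
CIF value = EXW price + inland to port + export clearance + origin terminal + freight + insurance = 20924.93 + 1667.40 + 185.48 + 733.93 + 6694.41 + 343.08 = 30549.23
Import duty = 30549.23 × 21.7% = 6629.18
Buyer bears: inland to port 1667.40 + export clearance 185.48 + origin terminal 733.93 + freight 6694.41 + insurance 343.08 + destination terminal 1001.38 + brokerage 287.73 + delivery 476.69 + duty 6629.18 = 18019.28
Landed cost = invoice 20924.93 + 18019.28 = 38944.21

Total landed cost: CAD 38944.21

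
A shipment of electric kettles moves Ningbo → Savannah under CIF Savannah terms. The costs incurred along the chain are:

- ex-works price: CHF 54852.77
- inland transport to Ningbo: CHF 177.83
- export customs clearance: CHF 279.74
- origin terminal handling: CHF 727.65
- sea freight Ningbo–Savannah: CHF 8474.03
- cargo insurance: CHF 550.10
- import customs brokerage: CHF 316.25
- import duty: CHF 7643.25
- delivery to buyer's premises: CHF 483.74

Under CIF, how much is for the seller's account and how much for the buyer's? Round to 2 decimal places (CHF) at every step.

CIF: the seller pays costs through ocean freight and marine insurance to the destination port.
Seller's account: goods 54852.77 + inland to port 177.83 + export clearance 279.74 + origin terminal 727.65 + freight 8474.03 + insurance 550.10 = 65062.12
Buyer's account: brokerage 316.25 + duty 7643.25 + delivery 483.74 = 8443.24

Seller: CHF 65062.12; buyer: CHF 8443.24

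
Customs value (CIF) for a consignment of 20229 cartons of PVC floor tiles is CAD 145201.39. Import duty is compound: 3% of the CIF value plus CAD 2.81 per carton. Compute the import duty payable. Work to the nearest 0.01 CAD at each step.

Import duty: CAD 61199.53

Ad valorem component: 145201.39 × 3% = 4356.04
Specific component: 20229 × 2.81 = 56843.49
Import duty = 4356.04 + 56843.49 = 61199.53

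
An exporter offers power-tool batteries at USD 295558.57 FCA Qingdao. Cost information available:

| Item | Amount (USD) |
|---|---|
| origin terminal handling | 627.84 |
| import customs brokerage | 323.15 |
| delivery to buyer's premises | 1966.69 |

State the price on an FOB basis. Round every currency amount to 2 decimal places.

FOB price: USD 296186.41

Not relevant to the conversion: delivery, brokerage — on the buyer under both terms; not part of either seller's price.
From FCA to FOB, the seller additionally bears: origin terminal.
FOB price = 295558.57 + 627.84 = 296186.41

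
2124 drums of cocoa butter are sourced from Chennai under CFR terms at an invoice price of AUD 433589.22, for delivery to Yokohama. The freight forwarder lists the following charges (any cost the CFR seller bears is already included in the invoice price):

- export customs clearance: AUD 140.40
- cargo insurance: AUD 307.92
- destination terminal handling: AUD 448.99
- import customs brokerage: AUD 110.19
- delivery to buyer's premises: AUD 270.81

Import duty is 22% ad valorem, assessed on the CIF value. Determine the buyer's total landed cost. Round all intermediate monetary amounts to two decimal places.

CFR: the seller pays costs through ocean freight to the destination port, but not insurance.
Already in the invoice (seller's account under CFR): export clearance — exclude.
CIF value = CFR price + insurance = 433589.22 + 307.92 = 433897.14
Import duty = 433897.14 × 22% = 95457.37
Buyer bears: insurance 307.92 + destination terminal 448.99 + brokerage 110.19 + delivery 270.81 + duty 95457.37 = 96595.28
Landed cost = invoice 433589.22 + 96595.28 = 530184.50

Total landed cost: AUD 530184.50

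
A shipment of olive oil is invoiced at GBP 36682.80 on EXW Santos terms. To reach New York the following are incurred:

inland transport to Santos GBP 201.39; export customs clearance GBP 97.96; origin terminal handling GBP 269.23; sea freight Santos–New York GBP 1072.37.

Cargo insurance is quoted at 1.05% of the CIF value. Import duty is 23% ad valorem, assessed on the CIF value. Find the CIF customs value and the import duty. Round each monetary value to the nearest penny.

Let C be the CIF value. C = EXW price + pre-shipment costs + freight + 1.05% × C
C − 1.05% × C = 36682.80 + 201.39 + 97.96 + 269.23 + 1072.37
0.9895 × C = 38323.75
C = 38323.75 / 0.9895 = 38730.42
Insurance premium = 1.05% × 38730.42 = 406.67
Import duty = 38730.42 × 23% = 8908.00

CIF value: GBP 38730.42; import duty: GBP 8908.00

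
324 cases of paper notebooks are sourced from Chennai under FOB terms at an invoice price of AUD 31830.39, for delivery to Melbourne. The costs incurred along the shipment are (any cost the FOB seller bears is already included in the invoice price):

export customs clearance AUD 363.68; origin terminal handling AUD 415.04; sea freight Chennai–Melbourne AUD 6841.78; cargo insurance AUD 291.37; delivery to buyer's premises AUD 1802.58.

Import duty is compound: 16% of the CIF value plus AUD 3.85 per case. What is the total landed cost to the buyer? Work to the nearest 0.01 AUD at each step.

FOB: the seller bears costs until goods are on board at the origin port; the buyer bears freight, insurance and all costs thereafter.
Already in the invoice (seller's account under FOB): export clearance, origin terminal — exclude.
CIF value = FOB price + freight + insurance = 31830.39 + 6841.78 + 291.37 = 38963.54
Ad valorem component: 38963.54 × 16% = 6234.17
Specific component: 324 × 3.85 = 1247.40
Import duty = 6234.17 + 1247.40 = 7481.57
Buyer bears: freight 6841.78 + insurance 291.37 + delivery 1802.58 + duty 7481.57 = 16417.30
Landed cost = invoice 31830.39 + 16417.30 = 48247.69

Total landed cost: AUD 48247.69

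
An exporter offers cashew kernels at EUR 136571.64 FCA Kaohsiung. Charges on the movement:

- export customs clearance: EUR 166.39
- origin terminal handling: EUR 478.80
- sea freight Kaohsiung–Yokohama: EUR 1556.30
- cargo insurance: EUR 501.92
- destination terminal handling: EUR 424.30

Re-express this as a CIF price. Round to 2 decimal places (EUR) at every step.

Not relevant to the conversion: export clearance — on the seller under both FCA and CIF; already in the FCA price and stays in the CIF price. destination terminal — on the buyer under both terms; not part of either seller's price.
From FCA to CIF, the seller additionally bears: origin terminal, freight, insurance.
CIF price = 136571.64 + 478.80 + 1556.30 + 501.92 = 139108.66

CIF price: EUR 139108.66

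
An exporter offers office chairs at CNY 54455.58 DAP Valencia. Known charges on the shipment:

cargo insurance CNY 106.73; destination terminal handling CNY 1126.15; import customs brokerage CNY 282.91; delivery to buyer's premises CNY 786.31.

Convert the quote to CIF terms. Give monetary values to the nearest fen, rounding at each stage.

CIF price: CNY 52543.12

Not relevant to the conversion: insurance — on the seller under both DAP and CIF; already in the DAP price and stays in the CIF price. brokerage — on the buyer under both terms; not part of either seller's price.
From DAP to CIF, the seller no longer bears: destination terminal, delivery.
CIF price = 54455.58 − 1126.15 − 786.31 = 52543.12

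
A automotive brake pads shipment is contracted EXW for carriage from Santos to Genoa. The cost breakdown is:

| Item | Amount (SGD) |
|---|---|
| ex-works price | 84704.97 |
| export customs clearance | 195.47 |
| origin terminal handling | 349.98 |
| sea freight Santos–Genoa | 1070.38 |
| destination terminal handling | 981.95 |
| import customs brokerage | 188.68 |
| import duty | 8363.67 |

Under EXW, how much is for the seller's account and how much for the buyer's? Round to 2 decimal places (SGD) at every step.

EXW: the seller makes goods available at their premises; the buyer bears all onward costs.
Seller's account: goods 84704.97 = 84704.97
Buyer's account: export clearance 195.47 + origin terminal 349.98 + freight 1070.38 + destination terminal 981.95 + brokerage 188.68 + duty 8363.67 = 11150.13

Seller: SGD 84704.97; buyer: SGD 11150.13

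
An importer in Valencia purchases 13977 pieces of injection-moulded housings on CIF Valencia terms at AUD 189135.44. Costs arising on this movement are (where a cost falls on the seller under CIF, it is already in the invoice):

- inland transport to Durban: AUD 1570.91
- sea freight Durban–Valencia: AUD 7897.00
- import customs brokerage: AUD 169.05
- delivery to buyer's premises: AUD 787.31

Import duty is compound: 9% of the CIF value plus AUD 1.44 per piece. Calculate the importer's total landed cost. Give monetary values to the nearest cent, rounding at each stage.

CIF: the seller pays costs through ocean freight and marine insurance to the destination port.
Already in the invoice (seller's account under CIF): inland to port, freight — exclude.
The CIF price already equals the CIF value: 189135.44
Ad valorem component: 189135.44 × 9% = 17022.19
Specific component: 13977 × 1.44 = 20126.88
Import duty = 17022.19 + 20126.88 = 37149.07
Buyer bears: brokerage 169.05 + delivery 787.31 + duty 37149.07 = 38105.43
Landed cost = invoice 189135.44 + 38105.43 = 227240.87

Total landed cost: AUD 227240.87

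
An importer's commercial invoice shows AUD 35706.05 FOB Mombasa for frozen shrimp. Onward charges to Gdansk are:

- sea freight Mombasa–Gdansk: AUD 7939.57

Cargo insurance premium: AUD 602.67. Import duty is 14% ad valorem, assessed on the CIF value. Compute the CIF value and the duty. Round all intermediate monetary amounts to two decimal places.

CIF value: AUD 44248.29; import duty: AUD 6194.76

CIF = FOB price + freight + insurance
CIF = 35706.05 + 7939.57 + 602.67 = 44248.29
Import duty = 44248.29 × 14% = 6194.76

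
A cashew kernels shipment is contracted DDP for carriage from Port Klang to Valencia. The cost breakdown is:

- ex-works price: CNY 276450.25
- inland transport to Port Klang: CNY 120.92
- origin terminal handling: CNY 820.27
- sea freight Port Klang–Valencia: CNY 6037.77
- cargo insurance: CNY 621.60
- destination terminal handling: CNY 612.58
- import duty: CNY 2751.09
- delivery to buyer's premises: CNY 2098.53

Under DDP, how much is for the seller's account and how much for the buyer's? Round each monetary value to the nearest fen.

Seller: CNY 289513.01; buyer: CNY 0.00

DDP: the seller bears all costs including import duty.
Seller's account: goods 276450.25 + inland to port 120.92 + origin terminal 820.27 + freight 6037.77 + insurance 621.60 + destination terminal 612.58 + duty 2751.09 + delivery 2098.53 = 289513.01
Buyer's account: 0.00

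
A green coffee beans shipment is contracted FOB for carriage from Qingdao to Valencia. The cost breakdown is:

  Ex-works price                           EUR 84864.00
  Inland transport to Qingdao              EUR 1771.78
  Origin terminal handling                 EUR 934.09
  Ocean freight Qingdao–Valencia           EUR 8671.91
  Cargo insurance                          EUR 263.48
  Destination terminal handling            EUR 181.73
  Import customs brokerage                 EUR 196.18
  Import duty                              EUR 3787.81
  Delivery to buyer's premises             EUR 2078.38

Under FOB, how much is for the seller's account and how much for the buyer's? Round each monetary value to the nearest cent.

Seller: EUR 87569.87; buyer: EUR 15179.49

FOB: the seller bears costs until goods are on board at the origin port; the buyer bears freight, insurance and all costs thereafter.
Seller's account: goods 84864.00 + inland to port 1771.78 + origin terminal 934.09 = 87569.87
Buyer's account: freight 8671.91 + insurance 263.48 + destination terminal 181.73 + brokerage 196.18 + duty 3787.81 + delivery 2078.38 = 15179.49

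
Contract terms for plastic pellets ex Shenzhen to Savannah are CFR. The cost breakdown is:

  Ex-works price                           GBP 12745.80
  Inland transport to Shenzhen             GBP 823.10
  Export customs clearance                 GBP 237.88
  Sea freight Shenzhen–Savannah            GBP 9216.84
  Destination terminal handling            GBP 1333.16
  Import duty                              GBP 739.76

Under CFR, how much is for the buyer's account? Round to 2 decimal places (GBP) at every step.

Buyer's account: GBP 2072.92

CFR: the seller pays costs through ocean freight to the destination port, but not insurance.
Seller's account: goods 12745.80 + inland to port 823.10 + export clearance 237.88 + freight 9216.84 = 23023.62
Buyer's account: destination terminal 1333.16 + duty 739.76 = 2072.92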